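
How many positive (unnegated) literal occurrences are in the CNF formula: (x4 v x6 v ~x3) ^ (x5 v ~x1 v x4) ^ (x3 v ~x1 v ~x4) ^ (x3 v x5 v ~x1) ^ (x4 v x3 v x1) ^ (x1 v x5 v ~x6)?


Scan each clause for unnegated literals.
Clause 1: 2 positive; Clause 2: 2 positive; Clause 3: 1 positive; Clause 4: 2 positive; Clause 5: 3 positive; Clause 6: 2 positive.
Total positive literal occurrences = 12.

12


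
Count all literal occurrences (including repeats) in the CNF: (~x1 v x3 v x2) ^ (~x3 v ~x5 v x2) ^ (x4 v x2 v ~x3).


Clause lengths: 3, 3, 3.
Sum = 3 + 3 + 3 = 9.

9


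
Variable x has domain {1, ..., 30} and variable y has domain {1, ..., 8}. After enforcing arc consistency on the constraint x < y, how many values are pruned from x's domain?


For the constraint x < y, x needs a supporting value in y's domain.
x can be at most 7 (one less than y's maximum).
Valid x values from domain: 7 out of 30.
Pruned = 30 - 7 = 23.

23


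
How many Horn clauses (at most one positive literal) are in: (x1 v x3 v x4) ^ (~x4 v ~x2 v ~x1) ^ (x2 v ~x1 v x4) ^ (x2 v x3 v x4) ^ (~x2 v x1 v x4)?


A Horn clause has at most one positive literal.
Clause 1: 3 positive lit(s) -> not Horn
Clause 2: 0 positive lit(s) -> Horn
Clause 3: 2 positive lit(s) -> not Horn
Clause 4: 3 positive lit(s) -> not Horn
Clause 5: 2 positive lit(s) -> not Horn
Total Horn clauses = 1.

1


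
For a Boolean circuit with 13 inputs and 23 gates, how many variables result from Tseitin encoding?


The Tseitin transformation introduces one auxiliary variable per gate.
Total variables = inputs + gates = 13 + 23 = 36.

36


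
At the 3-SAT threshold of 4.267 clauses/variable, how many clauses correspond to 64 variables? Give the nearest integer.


The 3-SAT phase transition occurs at approximately 4.267 clauses per variable.
m = 4.267 * 64 = 273.088.
Rounded to nearest integer: 273.

273


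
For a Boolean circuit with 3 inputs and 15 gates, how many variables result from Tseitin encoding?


The Tseitin transformation introduces one auxiliary variable per gate.
Total variables = inputs + gates = 3 + 15 = 18.

18


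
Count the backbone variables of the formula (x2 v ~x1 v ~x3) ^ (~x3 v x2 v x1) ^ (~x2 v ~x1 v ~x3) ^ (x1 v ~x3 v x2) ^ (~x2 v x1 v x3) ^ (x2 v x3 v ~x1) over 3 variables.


Find all satisfying assignments: 3 model(s).
Check which variables have the same value in every model.
No variable is fixed across all models.
Backbone size = 0.

0


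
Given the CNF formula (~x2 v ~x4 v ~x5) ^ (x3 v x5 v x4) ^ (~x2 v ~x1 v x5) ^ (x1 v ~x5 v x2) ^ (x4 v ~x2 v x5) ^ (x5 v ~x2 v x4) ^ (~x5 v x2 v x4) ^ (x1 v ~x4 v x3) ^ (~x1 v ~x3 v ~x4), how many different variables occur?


Identify each distinct variable in the formula.
Variables found: x1, x2, x3, x4, x5.
Total distinct variables = 5.

5


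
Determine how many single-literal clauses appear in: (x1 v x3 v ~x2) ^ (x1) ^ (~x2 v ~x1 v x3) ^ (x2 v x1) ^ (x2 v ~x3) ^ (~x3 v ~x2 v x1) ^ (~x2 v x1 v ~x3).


A unit clause contains exactly one literal.
Unit clauses found: (x1).
Count = 1.

1


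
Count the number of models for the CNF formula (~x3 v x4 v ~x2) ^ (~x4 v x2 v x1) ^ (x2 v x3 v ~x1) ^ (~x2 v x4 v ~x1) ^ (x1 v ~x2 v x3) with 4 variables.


Enumerate all 16 truth assignments over 4 variables.
Test each against every clause.
Satisfying assignments found: 7.

7


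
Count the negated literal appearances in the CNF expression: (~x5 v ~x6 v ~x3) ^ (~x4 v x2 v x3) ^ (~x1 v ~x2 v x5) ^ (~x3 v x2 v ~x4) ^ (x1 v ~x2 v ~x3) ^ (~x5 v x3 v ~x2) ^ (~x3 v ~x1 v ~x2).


Scan each clause for negated literals.
Clause 1: 3 negative; Clause 2: 1 negative; Clause 3: 2 negative; Clause 4: 2 negative; Clause 5: 2 negative; Clause 6: 2 negative; Clause 7: 3 negative.
Total negative literal occurrences = 15.

15


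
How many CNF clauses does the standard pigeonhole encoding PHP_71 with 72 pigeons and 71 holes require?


The PHP encoding has two parts:
1) At-least-one-hole clauses: 72 (one per pigeon, each with 71 literals).
2) At-most-one-pigeon-per-hole clauses: 71 holes * C(72,2) = 71 * 2556 = 181476.
Total clauses = 72 + 181476 = 181548.

181548


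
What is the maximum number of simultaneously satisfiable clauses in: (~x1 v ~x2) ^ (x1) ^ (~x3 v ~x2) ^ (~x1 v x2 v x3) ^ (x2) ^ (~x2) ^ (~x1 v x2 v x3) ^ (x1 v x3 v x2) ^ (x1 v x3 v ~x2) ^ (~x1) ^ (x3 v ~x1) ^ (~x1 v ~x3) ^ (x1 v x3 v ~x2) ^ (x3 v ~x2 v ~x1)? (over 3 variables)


Enumerate all 8 truth assignments.
For each, count how many of the 14 clauses are satisfied.
The formula is not fully satisfiable, so the maximum is below 14.
Maximum simultaneously satisfiable clauses = 12.

12


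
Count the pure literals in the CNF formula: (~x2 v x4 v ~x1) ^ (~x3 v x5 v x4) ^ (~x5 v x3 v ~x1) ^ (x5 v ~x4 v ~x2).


A pure literal appears in only one polarity across all clauses.
Pure literals: x1 (negative only), x2 (negative only).
Count = 2.

2


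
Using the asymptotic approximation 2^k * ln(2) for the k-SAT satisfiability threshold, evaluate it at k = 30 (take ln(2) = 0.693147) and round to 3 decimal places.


Using the asymptotic formula: threshold ~ 2^k * ln(2).
2^30 = 1073741824.
1073741824 * 0.693147 = 744260924.08.

744260924.08


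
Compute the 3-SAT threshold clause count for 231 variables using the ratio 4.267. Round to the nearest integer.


The 3-SAT phase transition occurs at approximately 4.267 clauses per variable.
m = 4.267 * 231 = 985.677.
Rounded to nearest integer: 986.

986


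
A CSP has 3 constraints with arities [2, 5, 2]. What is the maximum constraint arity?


The arities are: 2, 5, 2.
Scan for the maximum value.
Maximum arity = 5.

5


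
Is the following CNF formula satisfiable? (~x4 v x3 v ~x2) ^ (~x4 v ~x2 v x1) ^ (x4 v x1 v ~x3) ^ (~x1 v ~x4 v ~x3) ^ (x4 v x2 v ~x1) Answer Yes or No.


Check all 16 possible truth assignments.
Number of satisfying assignments found: 7.
The formula is satisfiable.

Yes


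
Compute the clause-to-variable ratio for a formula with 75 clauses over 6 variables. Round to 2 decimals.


Clause-to-variable ratio = clauses / variables.
75 / 6 = 12.5.

12.5


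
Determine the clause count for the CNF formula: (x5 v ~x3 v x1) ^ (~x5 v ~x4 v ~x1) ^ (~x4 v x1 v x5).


Each group enclosed in parentheses joined by ^ is one clause.
Counting the conjuncts: 3 clauses.

3


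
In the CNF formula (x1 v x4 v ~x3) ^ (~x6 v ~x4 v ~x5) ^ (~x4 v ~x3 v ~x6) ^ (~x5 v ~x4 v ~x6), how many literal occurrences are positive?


Scan each clause for unnegated literals.
Clause 1: 2 positive; Clause 2: 0 positive; Clause 3: 0 positive; Clause 4: 0 positive.
Total positive literal occurrences = 2.

2


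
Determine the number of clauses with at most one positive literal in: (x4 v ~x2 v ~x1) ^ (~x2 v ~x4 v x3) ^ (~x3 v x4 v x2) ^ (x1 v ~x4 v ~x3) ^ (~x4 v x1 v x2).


A Horn clause has at most one positive literal.
Clause 1: 1 positive lit(s) -> Horn
Clause 2: 1 positive lit(s) -> Horn
Clause 3: 2 positive lit(s) -> not Horn
Clause 4: 1 positive lit(s) -> Horn
Clause 5: 2 positive lit(s) -> not Horn
Total Horn clauses = 3.

3


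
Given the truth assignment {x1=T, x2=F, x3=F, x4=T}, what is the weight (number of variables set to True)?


The weight is the number of variables assigned True.
True variables: x1, x4.
Weight = 2.

2


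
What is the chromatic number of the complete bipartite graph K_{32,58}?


K_{32,58} is bipartite by definition: the two parts are independent sets, with every edge crossing between them.
Color all vertices in one part with color 1 and all vertices in the other part with color 2.
Since the graph has at least one edge, one color does not suffice.
Chromatic number = 2.

2


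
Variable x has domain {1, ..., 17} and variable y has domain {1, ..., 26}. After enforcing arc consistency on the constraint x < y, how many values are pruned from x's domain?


For the constraint x < y, x needs a supporting value in y's domain.
x can be at most 25 (one less than y's maximum).
Valid x values from domain: 17 out of 17.
Pruned = 17 - 17 = 0.

0


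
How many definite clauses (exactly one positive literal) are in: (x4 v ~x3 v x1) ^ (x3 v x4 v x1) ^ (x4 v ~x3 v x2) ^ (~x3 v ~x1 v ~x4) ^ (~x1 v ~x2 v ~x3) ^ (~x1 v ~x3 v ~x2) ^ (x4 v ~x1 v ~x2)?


A definite clause has exactly one positive literal.
Clause 1: 2 positive -> not definite
Clause 2: 3 positive -> not definite
Clause 3: 2 positive -> not definite
Clause 4: 0 positive -> not definite
Clause 5: 0 positive -> not definite
Clause 6: 0 positive -> not definite
Clause 7: 1 positive -> definite
Definite clause count = 1.

1


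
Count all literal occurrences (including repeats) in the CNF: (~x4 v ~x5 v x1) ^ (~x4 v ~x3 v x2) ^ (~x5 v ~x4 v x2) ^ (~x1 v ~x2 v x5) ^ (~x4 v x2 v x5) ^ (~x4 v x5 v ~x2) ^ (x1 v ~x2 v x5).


Clause lengths: 3, 3, 3, 3, 3, 3, 3.
Sum = 3 + 3 + 3 + 3 + 3 + 3 + 3 = 21.

21


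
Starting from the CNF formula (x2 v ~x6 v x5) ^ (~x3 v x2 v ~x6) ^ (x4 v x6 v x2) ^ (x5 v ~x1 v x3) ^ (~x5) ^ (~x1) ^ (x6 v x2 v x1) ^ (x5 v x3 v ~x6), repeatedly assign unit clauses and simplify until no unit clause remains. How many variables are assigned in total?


Unit propagation repeatedly assigns the literal in any unit clause, then simplifies.
Assignments in order: x5 = F, x1 = F.
No further unit clauses remain.
Total variables assigned = 2.

2


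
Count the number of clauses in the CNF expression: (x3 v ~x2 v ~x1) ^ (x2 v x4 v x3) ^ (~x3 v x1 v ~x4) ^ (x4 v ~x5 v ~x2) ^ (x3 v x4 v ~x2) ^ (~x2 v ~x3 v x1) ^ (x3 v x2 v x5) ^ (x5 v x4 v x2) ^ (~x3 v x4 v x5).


Each group enclosed in parentheses joined by ^ is one clause.
Counting the conjuncts: 9 clauses.

9


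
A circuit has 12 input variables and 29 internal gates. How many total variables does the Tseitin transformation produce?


The Tseitin transformation introduces one auxiliary variable per gate.
Total variables = inputs + gates = 12 + 29 = 41.

41


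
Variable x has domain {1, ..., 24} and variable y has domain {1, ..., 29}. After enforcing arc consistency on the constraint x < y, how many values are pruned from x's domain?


For the constraint x < y, x needs a supporting value in y's domain.
x can be at most 28 (one less than y's maximum).
Valid x values from domain: 24 out of 24.
Pruned = 24 - 24 = 0.

0


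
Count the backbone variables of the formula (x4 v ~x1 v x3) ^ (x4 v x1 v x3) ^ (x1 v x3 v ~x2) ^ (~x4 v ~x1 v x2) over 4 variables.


Find all satisfying assignments: 9 model(s).
Check which variables have the same value in every model.
No variable is fixed across all models.
Backbone size = 0.

0


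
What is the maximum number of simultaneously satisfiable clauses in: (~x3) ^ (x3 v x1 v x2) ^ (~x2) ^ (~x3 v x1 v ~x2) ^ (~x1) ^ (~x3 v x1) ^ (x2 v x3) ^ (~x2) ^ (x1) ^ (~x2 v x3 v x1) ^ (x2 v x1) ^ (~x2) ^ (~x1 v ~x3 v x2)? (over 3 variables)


Enumerate all 8 truth assignments.
For each, count how many of the 13 clauses are satisfied.
The formula is not fully satisfiable, so the maximum is below 13.
Maximum simultaneously satisfiable clauses = 11.

11


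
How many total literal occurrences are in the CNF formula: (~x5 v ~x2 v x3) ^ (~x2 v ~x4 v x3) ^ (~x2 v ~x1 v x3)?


Clause lengths: 3, 3, 3.
Sum = 3 + 3 + 3 = 9.

9


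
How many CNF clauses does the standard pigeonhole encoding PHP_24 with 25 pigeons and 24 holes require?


The PHP encoding has two parts:
1) At-least-one-hole clauses: 25 (one per pigeon, each with 24 literals).
2) At-most-one-pigeon-per-hole clauses: 24 holes * C(25,2) = 24 * 300 = 7200.
Total clauses = 25 + 7200 = 7225.

7225


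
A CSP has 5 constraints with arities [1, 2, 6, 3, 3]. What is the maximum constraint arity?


The arities are: 1, 2, 6, 3, 3.
Scan for the maximum value.
Maximum arity = 6.

6


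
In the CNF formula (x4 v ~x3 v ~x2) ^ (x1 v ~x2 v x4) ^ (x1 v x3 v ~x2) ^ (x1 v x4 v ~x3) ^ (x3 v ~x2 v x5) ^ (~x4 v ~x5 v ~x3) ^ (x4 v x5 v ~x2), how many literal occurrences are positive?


Scan each clause for unnegated literals.
Clause 1: 1 positive; Clause 2: 2 positive; Clause 3: 2 positive; Clause 4: 2 positive; Clause 5: 2 positive; Clause 6: 0 positive; Clause 7: 2 positive.
Total positive literal occurrences = 11.

11


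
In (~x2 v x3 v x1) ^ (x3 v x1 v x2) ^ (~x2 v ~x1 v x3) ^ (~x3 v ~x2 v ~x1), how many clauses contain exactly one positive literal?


A definite clause has exactly one positive literal.
Clause 1: 2 positive -> not definite
Clause 2: 3 positive -> not definite
Clause 3: 1 positive -> definite
Clause 4: 0 positive -> not definite
Definite clause count = 1.

1


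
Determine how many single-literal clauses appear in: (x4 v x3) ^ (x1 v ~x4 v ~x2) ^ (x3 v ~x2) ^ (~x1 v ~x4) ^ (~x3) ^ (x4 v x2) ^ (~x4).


A unit clause contains exactly one literal.
Unit clauses found: (~x3), (~x4).
Count = 2.

2


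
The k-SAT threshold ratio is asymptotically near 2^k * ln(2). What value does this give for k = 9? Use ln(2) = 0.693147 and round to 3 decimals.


Using the asymptotic formula: threshold ~ 2^k * ln(2).
2^9 = 512.
512 * 0.693147 = 354.891.

354.891


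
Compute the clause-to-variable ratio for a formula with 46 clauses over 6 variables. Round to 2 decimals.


Clause-to-variable ratio = clauses / variables.
46 / 6 = 7.67.

7.67


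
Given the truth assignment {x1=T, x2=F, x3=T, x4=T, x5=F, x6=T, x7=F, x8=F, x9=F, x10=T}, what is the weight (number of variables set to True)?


The weight is the number of variables assigned True.
True variables: x1, x3, x4, x6, x10.
Weight = 5.

5


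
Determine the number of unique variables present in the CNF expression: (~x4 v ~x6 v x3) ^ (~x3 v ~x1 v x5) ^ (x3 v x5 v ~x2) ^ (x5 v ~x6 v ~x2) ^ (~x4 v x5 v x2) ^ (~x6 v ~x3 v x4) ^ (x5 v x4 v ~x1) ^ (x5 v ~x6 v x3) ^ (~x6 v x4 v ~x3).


Identify each distinct variable in the formula.
Variables found: x1, x2, x3, x4, x5, x6.
Total distinct variables = 6.

6


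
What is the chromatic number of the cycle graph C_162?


A cycle on an even number of vertices is bipartite: alternate two colors around the cycle.
Since 162 is even, two colors suffice, and at least two are needed because the graph has edges.
Chromatic number = 2.

2


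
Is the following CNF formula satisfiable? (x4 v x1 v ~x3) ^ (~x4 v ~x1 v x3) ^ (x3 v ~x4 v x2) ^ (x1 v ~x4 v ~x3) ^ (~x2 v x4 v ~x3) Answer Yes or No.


Check all 16 possible truth assignments.
Number of satisfying assignments found: 8.
The formula is satisfiable.

Yes


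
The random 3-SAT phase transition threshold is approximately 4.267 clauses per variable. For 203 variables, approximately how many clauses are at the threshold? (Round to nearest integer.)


The 3-SAT phase transition occurs at approximately 4.267 clauses per variable.
m = 4.267 * 203 = 866.201.
Rounded to nearest integer: 866.

866


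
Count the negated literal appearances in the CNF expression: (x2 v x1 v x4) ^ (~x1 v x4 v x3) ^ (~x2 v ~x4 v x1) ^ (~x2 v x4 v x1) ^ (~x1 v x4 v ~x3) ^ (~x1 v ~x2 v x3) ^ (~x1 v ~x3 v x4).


Scan each clause for negated literals.
Clause 1: 0 negative; Clause 2: 1 negative; Clause 3: 2 negative; Clause 4: 1 negative; Clause 5: 2 negative; Clause 6: 2 negative; Clause 7: 2 negative.
Total negative literal occurrences = 10.

10


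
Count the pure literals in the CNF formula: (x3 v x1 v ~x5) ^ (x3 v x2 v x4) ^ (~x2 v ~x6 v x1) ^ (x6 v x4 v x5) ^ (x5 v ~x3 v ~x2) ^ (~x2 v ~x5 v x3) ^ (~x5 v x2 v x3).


A pure literal appears in only one polarity across all clauses.
Pure literals: x1 (positive only), x4 (positive only).
Count = 2.

2


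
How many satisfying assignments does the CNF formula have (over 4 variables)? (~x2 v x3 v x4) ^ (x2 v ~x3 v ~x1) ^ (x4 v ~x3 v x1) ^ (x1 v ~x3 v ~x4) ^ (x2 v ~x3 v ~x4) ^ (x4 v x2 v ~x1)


Enumerate all 16 truth assignments over 4 variables.
Test each against every clause.
Satisfying assignments found: 7.

7


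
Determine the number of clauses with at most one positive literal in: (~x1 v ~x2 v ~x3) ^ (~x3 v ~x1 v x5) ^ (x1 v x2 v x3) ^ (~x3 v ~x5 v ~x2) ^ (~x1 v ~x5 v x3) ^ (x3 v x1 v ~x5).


A Horn clause has at most one positive literal.
Clause 1: 0 positive lit(s) -> Horn
Clause 2: 1 positive lit(s) -> Horn
Clause 3: 3 positive lit(s) -> not Horn
Clause 4: 0 positive lit(s) -> Horn
Clause 5: 1 positive lit(s) -> Horn
Clause 6: 2 positive lit(s) -> not Horn
Total Horn clauses = 4.

4


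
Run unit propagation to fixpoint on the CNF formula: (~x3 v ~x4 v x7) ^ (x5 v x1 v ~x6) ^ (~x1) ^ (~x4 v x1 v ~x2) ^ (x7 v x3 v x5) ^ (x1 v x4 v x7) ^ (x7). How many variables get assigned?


Unit propagation repeatedly assigns the literal in any unit clause, then simplifies.
Assignments in order: x1 = F, x7 = T.
No further unit clauses remain.
Total variables assigned = 2.

2


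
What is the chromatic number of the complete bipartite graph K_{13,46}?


K_{13,46} is bipartite by definition: the two parts are independent sets, with every edge crossing between them.
Color all vertices in one part with color 1 and all vertices in the other part with color 2.
Since the graph has at least one edge, one color does not suffice.
Chromatic number = 2.

2


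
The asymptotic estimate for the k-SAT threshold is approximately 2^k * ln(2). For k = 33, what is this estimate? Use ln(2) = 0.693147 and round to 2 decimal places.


Using the asymptotic formula: threshold ~ 2^k * ln(2).
2^33 = 8589934592.
8589934592 * 0.693147 = 5954087392.64.

5954087392.64


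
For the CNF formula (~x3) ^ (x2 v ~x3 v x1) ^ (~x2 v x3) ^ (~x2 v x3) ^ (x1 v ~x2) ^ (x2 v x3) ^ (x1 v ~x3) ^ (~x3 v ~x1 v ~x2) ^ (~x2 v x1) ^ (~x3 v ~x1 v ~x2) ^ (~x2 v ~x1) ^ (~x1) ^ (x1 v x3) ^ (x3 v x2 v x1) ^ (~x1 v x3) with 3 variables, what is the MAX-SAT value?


Enumerate all 8 truth assignments.
For each, count how many of the 15 clauses are satisfied.
The formula is not fully satisfiable, so the maximum is below 15.
Maximum simultaneously satisfiable clauses = 13.

13


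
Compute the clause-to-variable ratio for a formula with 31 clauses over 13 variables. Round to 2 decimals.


Clause-to-variable ratio = clauses / variables.
31 / 13 = 2.38.

2.38


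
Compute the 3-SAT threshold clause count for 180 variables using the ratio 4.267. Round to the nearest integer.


The 3-SAT phase transition occurs at approximately 4.267 clauses per variable.
m = 4.267 * 180 = 768.06.
Rounded to nearest integer: 768.

768


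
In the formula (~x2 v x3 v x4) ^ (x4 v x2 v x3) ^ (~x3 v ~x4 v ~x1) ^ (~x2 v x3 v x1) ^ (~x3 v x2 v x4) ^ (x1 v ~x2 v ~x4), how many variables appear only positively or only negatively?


A pure literal appears in only one polarity across all clauses.
No pure literals found.
Count = 0.

0


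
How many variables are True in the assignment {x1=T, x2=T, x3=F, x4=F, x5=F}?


The weight is the number of variables assigned True.
True variables: x1, x2.
Weight = 2.

2


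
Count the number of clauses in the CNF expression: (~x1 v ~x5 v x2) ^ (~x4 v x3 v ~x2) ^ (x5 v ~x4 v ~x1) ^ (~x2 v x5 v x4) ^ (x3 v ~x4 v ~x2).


Each group enclosed in parentheses joined by ^ is one clause.
Counting the conjuncts: 5 clauses.

5


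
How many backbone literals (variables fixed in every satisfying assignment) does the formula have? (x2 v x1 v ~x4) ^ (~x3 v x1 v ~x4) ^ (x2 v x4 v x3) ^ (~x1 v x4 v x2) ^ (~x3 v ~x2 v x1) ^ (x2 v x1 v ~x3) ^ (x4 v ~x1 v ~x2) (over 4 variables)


Find all satisfying assignments: 6 model(s).
Check which variables have the same value in every model.
No variable is fixed across all models.
Backbone size = 0.

0


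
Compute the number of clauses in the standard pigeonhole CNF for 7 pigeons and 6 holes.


The PHP encoding has two parts:
1) At-least-one-hole clauses: 7 (one per pigeon, each with 6 literals).
2) At-most-one-pigeon-per-hole clauses: 6 holes * C(7,2) = 6 * 21 = 126.
Total clauses = 7 + 126 = 133.

133


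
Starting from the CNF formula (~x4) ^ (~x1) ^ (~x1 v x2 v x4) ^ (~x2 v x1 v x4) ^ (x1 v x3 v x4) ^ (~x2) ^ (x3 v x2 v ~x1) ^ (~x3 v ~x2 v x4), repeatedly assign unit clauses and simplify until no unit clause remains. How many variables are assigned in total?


Unit propagation repeatedly assigns the literal in any unit clause, then simplifies.
Assignments in order: x4 = F, x1 = F, x2 = F, x3 = T.
No further unit clauses remain.
Total variables assigned = 4.

4


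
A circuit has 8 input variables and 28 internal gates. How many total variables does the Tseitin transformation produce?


The Tseitin transformation introduces one auxiliary variable per gate.
Total variables = inputs + gates = 8 + 28 = 36.

36


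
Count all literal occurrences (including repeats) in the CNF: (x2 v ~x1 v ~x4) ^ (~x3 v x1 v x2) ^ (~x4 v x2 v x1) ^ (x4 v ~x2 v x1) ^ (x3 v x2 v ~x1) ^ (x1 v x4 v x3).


Clause lengths: 3, 3, 3, 3, 3, 3.
Sum = 3 + 3 + 3 + 3 + 3 + 3 = 18.

18


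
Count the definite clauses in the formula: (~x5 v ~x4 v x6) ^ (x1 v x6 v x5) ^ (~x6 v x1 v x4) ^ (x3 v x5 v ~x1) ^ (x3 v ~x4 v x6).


A definite clause has exactly one positive literal.
Clause 1: 1 positive -> definite
Clause 2: 3 positive -> not definite
Clause 3: 2 positive -> not definite
Clause 4: 2 positive -> not definite
Clause 5: 2 positive -> not definite
Definite clause count = 1.

1


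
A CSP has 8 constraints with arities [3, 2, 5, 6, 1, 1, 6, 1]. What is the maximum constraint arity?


The arities are: 3, 2, 5, 6, 1, 1, 6, 1.
Scan for the maximum value.
Maximum arity = 6.

6


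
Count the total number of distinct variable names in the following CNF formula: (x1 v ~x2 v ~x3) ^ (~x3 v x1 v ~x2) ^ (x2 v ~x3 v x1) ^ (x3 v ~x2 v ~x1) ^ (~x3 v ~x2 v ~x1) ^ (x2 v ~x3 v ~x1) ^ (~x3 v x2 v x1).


Identify each distinct variable in the formula.
Variables found: x1, x2, x3.
Total distinct variables = 3.

3


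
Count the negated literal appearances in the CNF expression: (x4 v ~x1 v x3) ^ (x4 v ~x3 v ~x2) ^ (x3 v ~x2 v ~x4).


Scan each clause for negated literals.
Clause 1: 1 negative; Clause 2: 2 negative; Clause 3: 2 negative.
Total negative literal occurrences = 5.

5


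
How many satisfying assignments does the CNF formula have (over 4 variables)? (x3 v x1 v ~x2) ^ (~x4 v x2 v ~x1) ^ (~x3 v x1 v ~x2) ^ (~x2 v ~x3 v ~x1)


Enumerate all 16 truth assignments over 4 variables.
Test each against every clause.
Satisfying assignments found: 8.

8


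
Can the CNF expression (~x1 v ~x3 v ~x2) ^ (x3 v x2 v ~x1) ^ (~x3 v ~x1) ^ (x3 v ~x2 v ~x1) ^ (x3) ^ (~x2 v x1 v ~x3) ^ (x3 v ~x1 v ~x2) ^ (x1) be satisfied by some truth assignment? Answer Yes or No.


Check all 8 possible truth assignments.
Number of satisfying assignments found: 0.
The formula is unsatisfiable.

No


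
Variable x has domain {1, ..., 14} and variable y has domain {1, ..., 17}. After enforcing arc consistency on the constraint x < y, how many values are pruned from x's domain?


For the constraint x < y, x needs a supporting value in y's domain.
x can be at most 16 (one less than y's maximum).
Valid x values from domain: 14 out of 14.
Pruned = 14 - 14 = 0.

0


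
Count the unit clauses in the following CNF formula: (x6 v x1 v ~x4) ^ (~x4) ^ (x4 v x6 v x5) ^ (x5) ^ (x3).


A unit clause contains exactly one literal.
Unit clauses found: (~x4), (x5), (x3).
Count = 3.

3


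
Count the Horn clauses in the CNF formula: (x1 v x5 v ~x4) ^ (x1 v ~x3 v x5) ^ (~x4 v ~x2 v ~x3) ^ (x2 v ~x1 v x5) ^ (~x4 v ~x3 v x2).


A Horn clause has at most one positive literal.
Clause 1: 2 positive lit(s) -> not Horn
Clause 2: 2 positive lit(s) -> not Horn
Clause 3: 0 positive lit(s) -> Horn
Clause 4: 2 positive lit(s) -> not Horn
Clause 5: 1 positive lit(s) -> Horn
Total Horn clauses = 2.

2


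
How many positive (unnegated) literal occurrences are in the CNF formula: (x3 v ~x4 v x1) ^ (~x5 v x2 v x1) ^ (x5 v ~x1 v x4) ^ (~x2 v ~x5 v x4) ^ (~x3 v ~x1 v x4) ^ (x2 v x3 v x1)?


Scan each clause for unnegated literals.
Clause 1: 2 positive; Clause 2: 2 positive; Clause 3: 2 positive; Clause 4: 1 positive; Clause 5: 1 positive; Clause 6: 3 positive.
Total positive literal occurrences = 11.

11


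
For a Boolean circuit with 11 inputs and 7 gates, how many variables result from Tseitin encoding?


The Tseitin transformation introduces one auxiliary variable per gate.
Total variables = inputs + gates = 11 + 7 = 18.

18


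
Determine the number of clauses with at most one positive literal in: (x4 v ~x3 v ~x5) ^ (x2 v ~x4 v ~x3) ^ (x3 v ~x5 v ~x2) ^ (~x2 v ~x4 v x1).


A Horn clause has at most one positive literal.
Clause 1: 1 positive lit(s) -> Horn
Clause 2: 1 positive lit(s) -> Horn
Clause 3: 1 positive lit(s) -> Horn
Clause 4: 1 positive lit(s) -> Horn
Total Horn clauses = 4.

4


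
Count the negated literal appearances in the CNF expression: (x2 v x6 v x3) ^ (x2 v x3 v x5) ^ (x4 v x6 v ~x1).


Scan each clause for negated literals.
Clause 1: 0 negative; Clause 2: 0 negative; Clause 3: 1 negative.
Total negative literal occurrences = 1.

1


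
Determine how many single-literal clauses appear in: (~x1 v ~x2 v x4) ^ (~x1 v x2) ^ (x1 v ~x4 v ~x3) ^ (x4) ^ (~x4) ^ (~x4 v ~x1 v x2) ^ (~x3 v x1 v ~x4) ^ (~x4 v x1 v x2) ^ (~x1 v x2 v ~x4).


A unit clause contains exactly one literal.
Unit clauses found: (x4), (~x4).
Count = 2.

2


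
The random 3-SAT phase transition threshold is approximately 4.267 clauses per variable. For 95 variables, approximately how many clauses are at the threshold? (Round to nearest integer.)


The 3-SAT phase transition occurs at approximately 4.267 clauses per variable.
m = 4.267 * 95 = 405.365.
Rounded to nearest integer: 405.

405


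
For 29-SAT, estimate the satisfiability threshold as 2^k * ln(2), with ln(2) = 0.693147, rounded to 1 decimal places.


Using the asymptotic formula: threshold ~ 2^k * ln(2).
2^29 = 536870912.
536870912 * 0.693147 = 372130462.0.

372130462.0


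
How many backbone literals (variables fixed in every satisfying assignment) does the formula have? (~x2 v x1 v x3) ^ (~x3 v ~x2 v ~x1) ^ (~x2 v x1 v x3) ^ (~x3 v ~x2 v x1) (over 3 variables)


Find all satisfying assignments: 5 model(s).
Check which variables have the same value in every model.
No variable is fixed across all models.
Backbone size = 0.

0


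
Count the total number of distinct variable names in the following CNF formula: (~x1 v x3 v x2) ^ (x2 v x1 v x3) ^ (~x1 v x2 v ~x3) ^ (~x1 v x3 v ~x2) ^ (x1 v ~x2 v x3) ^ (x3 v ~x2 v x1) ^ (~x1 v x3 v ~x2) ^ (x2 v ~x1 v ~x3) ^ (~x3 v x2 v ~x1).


Identify each distinct variable in the formula.
Variables found: x1, x2, x3.
Total distinct variables = 3.

3


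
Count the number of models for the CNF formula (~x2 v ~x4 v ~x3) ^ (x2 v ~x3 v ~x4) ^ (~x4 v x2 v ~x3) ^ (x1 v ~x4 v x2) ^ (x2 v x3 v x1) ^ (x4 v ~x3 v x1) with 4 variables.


Enumerate all 16 truth assignments over 4 variables.
Test each against every clause.
Satisfying assignments found: 8.

8


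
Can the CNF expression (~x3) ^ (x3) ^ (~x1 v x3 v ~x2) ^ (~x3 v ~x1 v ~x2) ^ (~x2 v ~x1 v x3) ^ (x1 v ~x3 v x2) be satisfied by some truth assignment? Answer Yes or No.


Check all 8 possible truth assignments.
Number of satisfying assignments found: 0.
The formula is unsatisfiable.

No


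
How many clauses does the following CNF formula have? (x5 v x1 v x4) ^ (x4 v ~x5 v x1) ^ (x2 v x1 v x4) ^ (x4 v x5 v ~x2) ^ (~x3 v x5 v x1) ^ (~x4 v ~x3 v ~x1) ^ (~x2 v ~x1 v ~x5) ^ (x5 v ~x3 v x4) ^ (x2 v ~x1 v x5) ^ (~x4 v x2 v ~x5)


Each group enclosed in parentheses joined by ^ is one clause.
Counting the conjuncts: 10 clauses.

10


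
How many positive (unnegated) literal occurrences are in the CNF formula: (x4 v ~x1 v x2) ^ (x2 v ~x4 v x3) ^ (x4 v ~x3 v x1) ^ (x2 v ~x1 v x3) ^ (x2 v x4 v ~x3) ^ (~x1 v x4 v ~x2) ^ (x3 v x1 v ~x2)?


Scan each clause for unnegated literals.
Clause 1: 2 positive; Clause 2: 2 positive; Clause 3: 2 positive; Clause 4: 2 positive; Clause 5: 2 positive; Clause 6: 1 positive; Clause 7: 2 positive.
Total positive literal occurrences = 13.

13


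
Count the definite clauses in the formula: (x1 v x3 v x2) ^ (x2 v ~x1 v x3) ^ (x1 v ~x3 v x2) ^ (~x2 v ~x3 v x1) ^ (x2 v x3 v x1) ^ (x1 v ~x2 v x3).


A definite clause has exactly one positive literal.
Clause 1: 3 positive -> not definite
Clause 2: 2 positive -> not definite
Clause 3: 2 positive -> not definite
Clause 4: 1 positive -> definite
Clause 5: 3 positive -> not definite
Clause 6: 2 positive -> not definite
Definite clause count = 1.

1


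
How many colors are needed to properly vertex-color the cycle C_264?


A cycle on an even number of vertices is bipartite: alternate two colors around the cycle.
Since 264 is even, two colors suffice, and at least two are needed because the graph has edges.
Chromatic number = 2.

2


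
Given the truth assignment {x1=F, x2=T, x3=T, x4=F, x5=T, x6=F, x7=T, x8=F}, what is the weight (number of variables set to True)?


The weight is the number of variables assigned True.
True variables: x2, x3, x5, x7.
Weight = 4.

4


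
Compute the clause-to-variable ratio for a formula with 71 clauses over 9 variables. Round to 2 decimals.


Clause-to-variable ratio = clauses / variables.
71 / 9 = 7.89.

7.89


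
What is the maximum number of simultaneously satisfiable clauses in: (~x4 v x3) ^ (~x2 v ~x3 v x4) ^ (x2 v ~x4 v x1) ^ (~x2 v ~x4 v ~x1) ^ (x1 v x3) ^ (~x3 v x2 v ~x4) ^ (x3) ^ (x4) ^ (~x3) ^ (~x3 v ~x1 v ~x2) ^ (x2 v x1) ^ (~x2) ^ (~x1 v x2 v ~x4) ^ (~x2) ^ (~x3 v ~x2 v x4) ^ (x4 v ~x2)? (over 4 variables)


Enumerate all 16 truth assignments.
For each, count how many of the 16 clauses are satisfied.
The formula is not fully satisfiable, so the maximum is below 16.
Maximum simultaneously satisfiable clauses = 14.

14


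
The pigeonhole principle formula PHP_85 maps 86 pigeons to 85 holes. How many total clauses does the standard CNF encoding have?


The PHP encoding has two parts:
1) At-least-one-hole clauses: 86 (one per pigeon, each with 85 literals).
2) At-most-one-pigeon-per-hole clauses: 85 holes * C(86,2) = 85 * 3655 = 310675.
Total clauses = 86 + 310675 = 310761.

310761


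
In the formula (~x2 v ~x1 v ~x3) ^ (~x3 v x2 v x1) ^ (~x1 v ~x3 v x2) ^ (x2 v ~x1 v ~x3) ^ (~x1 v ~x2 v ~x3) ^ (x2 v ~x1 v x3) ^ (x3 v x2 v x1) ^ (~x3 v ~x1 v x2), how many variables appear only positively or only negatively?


A pure literal appears in only one polarity across all clauses.
No pure literals found.
Count = 0.

0


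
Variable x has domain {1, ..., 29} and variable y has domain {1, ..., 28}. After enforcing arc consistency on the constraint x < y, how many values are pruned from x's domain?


For the constraint x < y, x needs a supporting value in y's domain.
x can be at most 27 (one less than y's maximum).
Valid x values from domain: 27 out of 29.
Pruned = 29 - 27 = 2.

2


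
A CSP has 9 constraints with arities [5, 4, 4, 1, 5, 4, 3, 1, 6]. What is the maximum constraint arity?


The arities are: 5, 4, 4, 1, 5, 4, 3, 1, 6.
Scan for the maximum value.
Maximum arity = 6.

6


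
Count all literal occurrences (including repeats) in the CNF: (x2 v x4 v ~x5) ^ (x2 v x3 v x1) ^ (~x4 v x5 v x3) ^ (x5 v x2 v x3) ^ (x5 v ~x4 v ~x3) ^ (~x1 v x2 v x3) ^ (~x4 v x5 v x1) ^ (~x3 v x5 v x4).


Clause lengths: 3, 3, 3, 3, 3, 3, 3, 3.
Sum = 3 + 3 + 3 + 3 + 3 + 3 + 3 + 3 = 24.

24


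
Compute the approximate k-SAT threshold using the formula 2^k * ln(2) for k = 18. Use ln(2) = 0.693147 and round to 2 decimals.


Using the asymptotic formula: threshold ~ 2^k * ln(2).
2^18 = 262144.
262144 * 0.693147 = 181704.33.

181704.33


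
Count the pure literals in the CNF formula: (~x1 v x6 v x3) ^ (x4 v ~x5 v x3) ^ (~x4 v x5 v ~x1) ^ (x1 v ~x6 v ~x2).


A pure literal appears in only one polarity across all clauses.
Pure literals: x2 (negative only), x3 (positive only).
Count = 2.

2


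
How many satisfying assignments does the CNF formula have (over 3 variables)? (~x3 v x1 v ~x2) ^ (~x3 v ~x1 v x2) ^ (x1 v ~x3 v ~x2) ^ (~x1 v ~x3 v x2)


Enumerate all 8 truth assignments over 3 variables.
Test each against every clause.
Satisfying assignments found: 6.

6


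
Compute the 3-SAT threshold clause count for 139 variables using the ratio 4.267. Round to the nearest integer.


The 3-SAT phase transition occurs at approximately 4.267 clauses per variable.
m = 4.267 * 139 = 593.113.
Rounded to nearest integer: 593.

593


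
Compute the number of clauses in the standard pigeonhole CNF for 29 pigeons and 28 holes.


The PHP encoding has two parts:
1) At-least-one-hole clauses: 29 (one per pigeon, each with 28 literals).
2) At-most-one-pigeon-per-hole clauses: 28 holes * C(29,2) = 28 * 406 = 11368.
Total clauses = 29 + 11368 = 11397.

11397


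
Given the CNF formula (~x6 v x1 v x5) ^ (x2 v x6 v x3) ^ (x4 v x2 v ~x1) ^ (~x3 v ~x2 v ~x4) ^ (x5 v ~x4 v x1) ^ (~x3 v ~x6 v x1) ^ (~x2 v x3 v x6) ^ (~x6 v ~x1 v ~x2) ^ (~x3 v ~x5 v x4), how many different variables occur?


Identify each distinct variable in the formula.
Variables found: x1, x2, x3, x4, x5, x6.
Total distinct variables = 6.

6


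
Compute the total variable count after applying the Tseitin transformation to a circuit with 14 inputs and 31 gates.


The Tseitin transformation introduces one auxiliary variable per gate.
Total variables = inputs + gates = 14 + 31 = 45.

45


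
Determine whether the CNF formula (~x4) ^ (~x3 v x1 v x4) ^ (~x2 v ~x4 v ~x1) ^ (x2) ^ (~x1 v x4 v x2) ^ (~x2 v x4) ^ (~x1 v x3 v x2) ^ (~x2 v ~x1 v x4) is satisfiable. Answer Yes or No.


Check all 16 possible truth assignments.
Number of satisfying assignments found: 0.
The formula is unsatisfiable.

No


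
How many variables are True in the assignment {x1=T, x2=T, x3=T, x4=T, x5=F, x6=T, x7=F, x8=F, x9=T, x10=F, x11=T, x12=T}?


The weight is the number of variables assigned True.
True variables: x1, x2, x3, x4, x6, x9, x11, x12.
Weight = 8.

8


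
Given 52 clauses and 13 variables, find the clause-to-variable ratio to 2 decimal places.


Clause-to-variable ratio = clauses / variables.
52 / 13 = 4.0.

4.0


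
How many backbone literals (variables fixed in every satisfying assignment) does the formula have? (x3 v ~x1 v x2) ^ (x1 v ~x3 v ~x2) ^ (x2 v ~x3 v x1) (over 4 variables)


Find all satisfying assignments: 10 model(s).
Check which variables have the same value in every model.
No variable is fixed across all models.
Backbone size = 0.

0


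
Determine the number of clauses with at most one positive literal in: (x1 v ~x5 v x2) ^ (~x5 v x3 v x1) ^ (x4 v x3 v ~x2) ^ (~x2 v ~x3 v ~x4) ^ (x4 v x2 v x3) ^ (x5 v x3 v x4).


A Horn clause has at most one positive literal.
Clause 1: 2 positive lit(s) -> not Horn
Clause 2: 2 positive lit(s) -> not Horn
Clause 3: 2 positive lit(s) -> not Horn
Clause 4: 0 positive lit(s) -> Horn
Clause 5: 3 positive lit(s) -> not Horn
Clause 6: 3 positive lit(s) -> not Horn
Total Horn clauses = 1.

1


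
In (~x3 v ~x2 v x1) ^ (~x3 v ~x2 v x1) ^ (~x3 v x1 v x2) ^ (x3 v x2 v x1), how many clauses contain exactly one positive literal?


A definite clause has exactly one positive literal.
Clause 1: 1 positive -> definite
Clause 2: 1 positive -> definite
Clause 3: 2 positive -> not definite
Clause 4: 3 positive -> not definite
Definite clause count = 2.

2


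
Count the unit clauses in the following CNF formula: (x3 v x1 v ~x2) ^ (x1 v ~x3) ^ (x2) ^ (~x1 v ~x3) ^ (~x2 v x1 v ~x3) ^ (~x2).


A unit clause contains exactly one literal.
Unit clauses found: (x2), (~x2).
Count = 2.

2


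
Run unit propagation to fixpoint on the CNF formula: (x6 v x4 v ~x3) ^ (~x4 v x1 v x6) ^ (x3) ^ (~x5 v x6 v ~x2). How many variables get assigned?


Unit propagation repeatedly assigns the literal in any unit clause, then simplifies.
Assignments in order: x3 = T.
No further unit clauses remain.
Total variables assigned = 1.

1


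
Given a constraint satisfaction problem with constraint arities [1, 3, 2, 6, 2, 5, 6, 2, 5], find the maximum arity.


The arities are: 1, 3, 2, 6, 2, 5, 6, 2, 5.
Scan for the maximum value.
Maximum arity = 6.

6


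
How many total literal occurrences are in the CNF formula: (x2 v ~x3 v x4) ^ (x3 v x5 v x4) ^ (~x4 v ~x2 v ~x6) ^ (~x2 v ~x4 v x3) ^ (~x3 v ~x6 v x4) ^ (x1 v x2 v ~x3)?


Clause lengths: 3, 3, 3, 3, 3, 3.
Sum = 3 + 3 + 3 + 3 + 3 + 3 = 18.

18


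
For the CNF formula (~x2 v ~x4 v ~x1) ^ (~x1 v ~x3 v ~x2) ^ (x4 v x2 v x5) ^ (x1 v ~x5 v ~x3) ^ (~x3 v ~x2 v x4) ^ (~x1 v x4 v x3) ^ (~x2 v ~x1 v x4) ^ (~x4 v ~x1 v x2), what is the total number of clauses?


Each group enclosed in parentheses joined by ^ is one clause.
Counting the conjuncts: 8 clauses.

8


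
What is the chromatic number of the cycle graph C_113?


An odd cycle cannot be 2-colored: alternating two colors around the cycle returns to the start with a conflict.
Since 113 is odd, three colors are required (and three suffice).
Chromatic number = 3.

3


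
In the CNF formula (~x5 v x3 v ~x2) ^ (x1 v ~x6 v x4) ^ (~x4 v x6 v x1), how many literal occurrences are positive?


Scan each clause for unnegated literals.
Clause 1: 1 positive; Clause 2: 2 positive; Clause 3: 2 positive.
Total positive literal occurrences = 5.

5


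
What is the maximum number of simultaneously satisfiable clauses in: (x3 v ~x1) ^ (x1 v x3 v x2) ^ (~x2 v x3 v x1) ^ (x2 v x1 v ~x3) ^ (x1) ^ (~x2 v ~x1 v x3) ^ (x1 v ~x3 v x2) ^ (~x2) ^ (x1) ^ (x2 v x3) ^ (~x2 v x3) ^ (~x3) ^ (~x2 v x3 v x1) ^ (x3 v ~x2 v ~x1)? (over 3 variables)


Enumerate all 8 truth assignments.
For each, count how many of the 14 clauses are satisfied.
The formula is not fully satisfiable, so the maximum is below 14.
Maximum simultaneously satisfiable clauses = 13.

13


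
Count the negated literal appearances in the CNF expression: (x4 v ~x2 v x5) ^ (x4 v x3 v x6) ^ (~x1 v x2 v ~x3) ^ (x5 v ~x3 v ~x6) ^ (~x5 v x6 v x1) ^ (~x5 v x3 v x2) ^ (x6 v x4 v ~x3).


Scan each clause for negated literals.
Clause 1: 1 negative; Clause 2: 0 negative; Clause 3: 2 negative; Clause 4: 2 negative; Clause 5: 1 negative; Clause 6: 1 negative; Clause 7: 1 negative.
Total negative literal occurrences = 8.

8


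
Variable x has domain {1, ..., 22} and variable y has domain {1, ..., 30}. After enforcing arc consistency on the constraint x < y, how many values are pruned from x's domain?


For the constraint x < y, x needs a supporting value in y's domain.
x can be at most 29 (one less than y's maximum).
Valid x values from domain: 22 out of 22.
Pruned = 22 - 22 = 0.

0


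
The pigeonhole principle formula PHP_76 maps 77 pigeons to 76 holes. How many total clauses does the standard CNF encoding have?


The PHP encoding has two parts:
1) At-least-one-hole clauses: 77 (one per pigeon, each with 76 literals).
2) At-most-one-pigeon-per-hole clauses: 76 holes * C(77,2) = 76 * 2926 = 222376.
Total clauses = 77 + 222376 = 222453.

222453


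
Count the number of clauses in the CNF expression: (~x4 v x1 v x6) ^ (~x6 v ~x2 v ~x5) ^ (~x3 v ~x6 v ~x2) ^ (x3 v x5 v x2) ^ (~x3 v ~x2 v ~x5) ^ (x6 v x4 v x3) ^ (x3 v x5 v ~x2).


Each group enclosed in parentheses joined by ^ is one clause.
Counting the conjuncts: 7 clauses.

7


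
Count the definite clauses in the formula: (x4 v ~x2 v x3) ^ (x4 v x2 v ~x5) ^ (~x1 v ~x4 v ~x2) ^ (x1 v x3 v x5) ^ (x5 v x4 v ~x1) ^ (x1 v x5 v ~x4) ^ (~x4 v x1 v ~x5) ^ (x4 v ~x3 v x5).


A definite clause has exactly one positive literal.
Clause 1: 2 positive -> not definite
Clause 2: 2 positive -> not definite
Clause 3: 0 positive -> not definite
Clause 4: 3 positive -> not definite
Clause 5: 2 positive -> not definite
Clause 6: 2 positive -> not definite
Clause 7: 1 positive -> definite
Clause 8: 2 positive -> not definite
Definite clause count = 1.

1


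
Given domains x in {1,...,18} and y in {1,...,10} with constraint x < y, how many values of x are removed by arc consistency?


For the constraint x < y, x needs a supporting value in y's domain.
x can be at most 9 (one less than y's maximum).
Valid x values from domain: 9 out of 18.
Pruned = 18 - 9 = 9.

9
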